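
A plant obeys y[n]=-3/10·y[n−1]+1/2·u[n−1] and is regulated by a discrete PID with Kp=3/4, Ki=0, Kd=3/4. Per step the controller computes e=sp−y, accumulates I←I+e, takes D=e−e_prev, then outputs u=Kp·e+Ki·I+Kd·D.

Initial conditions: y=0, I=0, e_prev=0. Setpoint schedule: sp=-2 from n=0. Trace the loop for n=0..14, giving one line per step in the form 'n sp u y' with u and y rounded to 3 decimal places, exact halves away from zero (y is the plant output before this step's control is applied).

0 -2 -3.000 0.000
1 -2 0.750 -1.500
2 -2 -3.863 0.825
3 -2 2.387 -2.179
4 -2 -5.905 1.847
5 -2 5.145 -3.506
6 -2 -9.566 3.624
7 -2 10.024 -5.871
8 -2 -16.063 6.773
9 -2 18.675 -10.063
10 -2 -27.582 12.356
11 -2 34.014 -17.498
12 -2 -48.009 22.257
13 -2 61.214 -30.681
14 -2 -84.228 39.812

(exact arithmetic carried between steps; '≈' marks a value shown rounded to 6 d.p. or computed from one; I and e_prev carry over from the previous line; the table rounds u and y to 3 d.p., halves away from zero)
n=0: y=0, sp=-2, e=sp−y=-2; I=-2, D=e−e_prev=-2; u=3/4·(-2)+0·(-2)+3/4·(-2)=-3; next y=-3/10·0+1/2·(-3)=-1.5
n=1: y=-1.5, sp=-2, e=sp−y=-0.5; I=-2.5, D=e−e_prev=1.5; u=3/4·(-0.5)+0·(-2.5)+3/4·1.5=0.75; next y=-3/10·(-1.5)+1/2·0.75=0.825
n=2: y=0.825, sp=-2, e=sp−y=-2.825; I=-5.325, D=e−e_prev=-2.325; u=3/4·(-2.825)+0·(-5.325)+3/4·(-2.325)=-3.8625; next y=-3/10·0.825+1/2·(-3.8625)=-2.17875
n=3: y=-2.17875, sp=-2, e=sp−y=0.17875; I=-5.14625, D=e−e_prev=3.00375; u=3/4·0.17875+0·(-5.14625)+3/4·3.00375=2.386875; next y=-3/10·(-2.17875)+1/2·2.386875≈1.847063
n=4: y≈1.847063, sp=-2, e=sp−y≈-3.847063; I≈-8.993313, D=e−e_prev≈-4.025813; u=3/4·(-3.847063)+0·(-8.993313)+3/4·(-4.025813)≈-5.904656; next y=-3/10·1.847063+1/2·(-5.904656)≈-3.506447
n=5: y≈-3.506447, sp=-2, e=sp−y≈1.506447; I≈-7.486866, D=e−e_prev≈5.353509; u=3/4·1.506447+0·(-7.486866)+3/4·5.353509≈5.144967; next y=-3/10·(-3.506447)+1/2·5.144967≈3.624418
n=6: y≈3.624418, sp=-2, e=sp−y≈-5.624418; I≈-13.111283, D=e−e_prev≈-7.130865; u=3/4·(-5.624418)+0·(-13.111283)+3/4·(-7.130865)≈-9.566462; next y=-3/10·3.624418+1/2·(-9.566462)≈-5.870556
n=7: y≈-5.870556, sp=-2, e=sp−y≈3.870556; I≈-9.240727, D=e−e_prev≈9.494974; u=3/4·3.870556+0·(-9.240727)+3/4·9.494974≈10.024147; next y=-3/10·(-5.870556)+1/2·10.024147≈6.773241
n=8: y≈6.773241, sp=-2, e=sp−y≈-8.773241; I≈-18.013968, D=e−e_prev≈-12.643797; u=3/4·(-8.773241)+0·(-18.013968)+3/4·(-12.643797)≈-16.062778; next y=-3/10·6.773241+1/2·(-16.062778)≈-10.063361
n=9: y≈-10.063361, sp=-2, e=sp−y≈8.063361; I≈-9.950607, D=e−e_prev≈16.836602; u=3/4·8.063361+0·(-9.950607)+3/4·16.836602≈18.674972; next y=-3/10·(-10.063361)+1/2·18.674972≈12.356494
n=10: y≈12.356494, sp=-2, e=sp−y≈-14.356494; I≈-24.307101, D=e−e_prev≈-22.419855; u=3/4·(-14.356494)+0·(-24.307101)+3/4·(-22.419855)≈-27.582262; next y=-3/10·12.356494+1/2·(-27.582262)≈-17.498080
n=11: y≈-17.498080, sp=-2, e=sp−y≈15.498080; I≈-8.809021, D=e−e_prev≈29.854574; u=3/4·15.498080+0·(-8.809021)+3/4·29.854574≈34.014490; next y=-3/10·(-17.498080)+1/2·34.014490≈22.256669
n=12: y≈22.256669, sp=-2, e=sp−y≈-24.256669; I≈-33.065690, D=e−e_prev≈-39.754748; u=3/4·(-24.256669)+0·(-33.065690)+3/4·(-39.754748)≈-48.008563; next y=-3/10·22.256669+1/2·(-48.008563)≈-30.681282
n=13: y≈-30.681282, sp=-2, e=sp−y≈28.681282; I≈-4.384408, D=e−e_prev≈52.937951; u=3/4·28.681282+0·(-4.384408)+3/4·52.937951≈61.214425; next y=-3/10·(-30.681282)+1/2·61.214425≈39.811597
n=14: y≈39.811597, sp=-2, e=sp−y≈-41.811597; I≈-46.196005, D=e−e_prev≈-70.492879; u=3/4·(-41.811597)+0·(-46.196005)+3/4·(-70.492879)≈-84.228357; next y=-3/10·39.811597+1/2·(-84.228357)≈-54.057658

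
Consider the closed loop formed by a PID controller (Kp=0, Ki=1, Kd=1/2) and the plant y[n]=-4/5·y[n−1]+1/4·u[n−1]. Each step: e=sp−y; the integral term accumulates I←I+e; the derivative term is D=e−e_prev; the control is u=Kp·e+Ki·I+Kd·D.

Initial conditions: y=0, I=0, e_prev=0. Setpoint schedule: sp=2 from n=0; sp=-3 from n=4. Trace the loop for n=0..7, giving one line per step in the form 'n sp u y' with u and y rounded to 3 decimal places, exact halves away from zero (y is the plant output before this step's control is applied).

0 2 3.000 0.000
1 2 2.875 0.750
2 2 5.447 0.119
3 2 5.291 1.267
4 -3 0.534 0.309
5 -3 -0.119 -0.114
6 -3 -3.480 0.061
7 -3 -4.983 -0.919

(exact arithmetic carried between steps; '≈' marks a value shown rounded to 6 d.p. or computed from one; I and e_prev carry over from the previous line; the table rounds u and y to 3 d.p., halves away from zero)
n=0: y=0, sp=2, e=sp−y=2; I=2, D=e−e_prev=2; u=0·2+1·2+1/2·2=3; next y=-4/5·0+1/4·3=0.75
n=1: y=0.75, sp=2, e=sp−y=1.25; I=3.25, D=e−e_prev=-0.75; u=0·1.25+1·3.25+1/2·(-0.75)=2.875; next y=-4/5·0.75+1/4·2.875=0.11875
n=2: y=0.11875, sp=2, e=sp−y=1.88125; I=5.13125, D=e−e_prev=0.63125; u=0·1.88125+1·5.13125+1/2·0.63125=5.446875; next y=-4/5·0.11875+1/4·5.446875≈1.266719
n=3: y≈1.266719, sp=2, e=sp−y≈0.733281; I≈5.864531, D=e−e_prev≈-1.147969; u=0·0.733281+1·5.864531+1/2·(-1.147969)≈5.290547; next y=-4/5·1.266719+1/4·5.290547≈0.309262
n=4: y≈0.309262, sp=-3, e=sp−y≈-3.309262; I≈2.555270, D=e−e_prev≈-4.042543; u=0·(-3.309262)+1·2.555270+1/2·(-4.042543)≈0.533998; next y=-4/5·0.309262+1/4·0.533998≈-0.113910
n=5: y≈-0.113910, sp=-3, e=sp−y≈-2.886090; I≈-0.330821, D=e−e_prev≈0.423172; u=0·(-2.886090)+1·(-0.330821)+1/2·0.423172≈-0.119235; next y=-4/5·(-0.113910)+1/4·(-0.119235)≈0.061319
n=6: y≈0.061319, sp=-3, e=sp−y≈-3.061319; I≈-3.392140, D=e−e_prev≈-0.175229; u=0·(-3.061319)+1·(-3.392140)+1/2·(-0.175229)≈-3.479754; next y=-4/5·0.061319+1/4·(-3.479754)≈-0.918994
n=7: y≈-0.918994, sp=-3, e=sp−y≈-2.081006; I≈-5.473146, D=e−e_prev≈0.980313; u=0·(-2.081006)+1·(-5.473146)+1/2·0.980313≈-4.982989; next y=-4/5·(-0.918994)+1/4·(-4.982989)≈-0.510552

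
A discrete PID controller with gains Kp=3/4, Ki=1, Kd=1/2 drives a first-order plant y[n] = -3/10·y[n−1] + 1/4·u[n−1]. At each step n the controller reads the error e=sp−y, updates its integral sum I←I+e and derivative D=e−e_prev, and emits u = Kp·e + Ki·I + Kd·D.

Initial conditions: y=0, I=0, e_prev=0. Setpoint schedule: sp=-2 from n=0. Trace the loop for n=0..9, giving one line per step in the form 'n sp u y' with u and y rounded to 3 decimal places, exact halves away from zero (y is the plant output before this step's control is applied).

(exact arithmetic carried between steps; '≈' marks a value shown rounded to 6 d.p. or computed from one; I and e_prev carry over from the previous line; the table rounds u and y to 3 d.p., halves away from zero)
n=0: y=0, sp=-2, e=sp−y=-2; I=-2, D=e−e_prev=-2; u=3/4·(-2)+1·(-2)+1/2·(-2)=-4.5; next y=-3/10·0+1/4·(-4.5)=-1.125
n=1: y=-1.125, sp=-2, e=sp−y=-0.875; I=-2.875, D=e−e_prev=1.125; u=3/4·(-0.875)+1·(-2.875)+1/2·1.125=-2.96875; next y=-3/10·(-1.125)+1/4·(-2.96875)≈-0.404688
n=2: y≈-0.404688, sp=-2, e=sp−y≈-1.595313; I≈-4.470313, D=e−e_prev≈-0.720313; u=3/4·(-1.595313)+1·(-4.470313)+1/2·(-0.720313)≈-6.026953; next y=-3/10·(-0.404688)+1/4·(-6.026953)≈-1.385332
n=3: y≈-1.385332, sp=-2, e=sp−y≈-0.614668; I≈-5.084980, D=e−e_prev≈0.980645; u=3/4·(-0.614668)+1·(-5.084980)+1/2·0.980645≈-5.055659; next y=-3/10·(-1.385332)+1/4·(-5.055659)≈-0.848315
n=4: y≈-0.848315, sp=-2, e=sp−y≈-1.151685; I≈-6.236665, D=e−e_prev≈-0.537017; u=3/4·(-1.151685)+1·(-6.236665)+1/2·(-0.537017)≈-7.368937; next y=-3/10·(-0.848315)+1/4·(-7.368937)≈-1.587740
n=5: y≈-1.587740, sp=-2, e=sp−y≈-0.412260; I≈-6.648926, D=e−e_prev≈0.739425; u=3/4·(-0.412260)+1·(-6.648926)+1/2·0.739425≈-6.588408; next y=-3/10·(-1.587740)+1/4·(-6.588408)≈-1.170780
n=6: y≈-1.170780, sp=-2, e=sp−y≈-0.829220; I≈-7.478145, D=e−e_prev≈-0.416960; u=3/4·(-0.829220)+1·(-7.478145)+1/2·(-0.416960)≈-8.308540; next y=-3/10·(-1.170780)+1/4·(-8.308540)≈-1.725901
n=7: y≈-1.725901, sp=-2, e=sp−y≈-0.274099; I≈-7.752244, D=e−e_prev≈0.555121; u=3/4·(-0.274099)+1·(-7.752244)+1/2·0.555121≈-7.680258; next y=-3/10·(-1.725901)+1/4·(-7.680258)≈-1.402294
n=8: y≈-1.402294, sp=-2, e=sp−y≈-0.597706; I≈-8.349950, D=e−e_prev≈-0.323607; u=3/4·(-0.597706)+1·(-8.349950)+1/2·(-0.323607)≈-8.960033; next y=-3/10·(-1.402294)+1/4·(-8.960033)≈-1.819320
n=9: y≈-1.819320, sp=-2, e=sp−y≈-0.180680; I≈-8.530630, D=e−e_prev≈0.417026; u=3/4·(-0.180680)+1·(-8.530630)+1/2·0.417026≈-8.457627; next y=-3/10·(-1.819320)+1/4·(-8.457627)≈-1.568611

0 -2 -4.500 0.000
1 -2 -2.969 -1.125
2 -2 -6.027 -0.405
3 -2 -5.056 -1.385
4 -2 -7.369 -0.848
5 -2 -6.588 -1.588
6 -2 -8.309 -1.171
7 -2 -7.680 -1.726
8 -2 -8.960 -1.402
9 -2 -8.458 -1.819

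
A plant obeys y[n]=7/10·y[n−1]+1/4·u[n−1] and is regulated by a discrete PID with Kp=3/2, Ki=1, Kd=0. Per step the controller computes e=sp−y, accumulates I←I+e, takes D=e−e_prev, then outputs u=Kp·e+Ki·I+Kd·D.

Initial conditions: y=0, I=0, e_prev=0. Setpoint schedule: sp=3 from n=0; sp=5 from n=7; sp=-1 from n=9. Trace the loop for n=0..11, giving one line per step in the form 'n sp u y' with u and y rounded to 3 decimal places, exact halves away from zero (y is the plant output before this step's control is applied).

0 3 7.500 0.000
1 3 5.813 1.875
2 3 4.711 2.766
3 3 4.075 3.114
4 3 3.750 3.198
5 3 3.607 3.176
6 3 3.558 3.125
7 5 8.553 3.077
8 5 7.438 4.292
9 -1 -8.284 4.864
10 -1 -5.322 1.334
11 -1 -3.329 -0.397

(exact arithmetic carried between steps; '≈' marks a value shown rounded to 6 d.p. or computed from one; I and e_prev carry over from the previous line; the table rounds u and y to 3 d.p., halves away from zero)
n=0: y=0, sp=3, e=sp−y=3; I=3, D=e−e_prev=3; u=3/2·3+1·3+0·3=7.5; next y=7/10·0+1/4·7.5=1.875
n=1: y=1.875, sp=3, e=sp−y=1.125; I=4.125, D=e−e_prev=-1.875; u=3/2·1.125+1·4.125+0·(-1.875)=5.8125; next y=7/10·1.875+1/4·5.8125=2.765625
n=2: y=2.765625, sp=3, e=sp−y=0.234375; I=4.359375, D=e−e_prev=-0.890625; u=3/2·0.234375+1·4.359375+0·(-0.890625)≈4.710938; next y=7/10·2.765625+1/4·4.710938≈3.113672
n=3: y≈3.113672, sp=3, e=sp−y≈-0.113672; I≈4.245703, D=e−e_prev≈-0.348047; u=3/2·(-0.113672)+1·4.245703+0·(-0.348047)≈4.075195; next y=7/10·3.113672+1/4·4.075195≈3.198369
n=4: y≈3.198369, sp=3, e=sp−y≈-0.198369; I≈4.047334, D=e−e_prev≈-0.084697; u=3/2·(-0.198369)+1·4.047334+0·(-0.084697)≈3.749780; next y=7/10·3.198369+1/4·3.749780≈3.176303
n=5: y≈3.176303, sp=3, e=sp−y≈-0.176303; I≈3.871031, D=e−e_prev≈0.022066; u=3/2·(-0.176303)+1·3.871031+0·0.022066≈3.606575; next y=7/10·3.176303+1/4·3.606575≈3.125056
n=6: y≈3.125056, sp=3, e=sp−y≈-0.125056; I≈3.745974, D=e−e_prev≈0.051247; u=3/2·(-0.125056)+1·3.745974+0·0.051247≈3.558390; next y=7/10·3.125056+1/4·3.558390≈3.077137
n=7: y≈3.077137, sp=5, e=sp−y≈1.922863; I≈5.668837, D=e−e_prev≈2.047919; u=3/2·1.922863+1·5.668837+0·2.047919≈8.553132; next y=7/10·3.077137+1/4·8.553132≈4.292279
n=8: y≈4.292279, sp=5, e=sp−y≈0.707721; I≈6.376559, D=e−e_prev≈-1.215142; u=3/2·0.707721+1·6.376559+0·(-1.215142)≈7.438140; next y=7/10·4.292279+1/4·7.438140≈4.864130
n=9: y≈4.864130, sp=-1, e=sp−y≈-5.864130; I≈0.512428, D=e−e_prev≈-6.571851; u=3/2·(-5.864130)+1·0.512428+0·(-6.571851)≈-8.283767; next y=7/10·4.864130+1/4·(-8.283767)≈1.333949
n=10: y≈1.333949, sp=-1, e=sp−y≈-2.333949; I≈-1.821521, D=e−e_prev≈3.530181; u=3/2·(-2.333949)+1·(-1.821521)+0·3.530181≈-5.322445; next y=7/10·1.333949+1/4·(-5.322445)≈-0.396847
n=11: y≈-0.396847, sp=-1, e=sp−y≈-0.603153; I≈-2.424674, D=e−e_prev≈1.730796; u=3/2·(-0.603153)+1·(-2.424674)+0·1.730796≈-3.329404; next y=7/10·(-0.396847)+1/4·(-3.329404)≈-1.110144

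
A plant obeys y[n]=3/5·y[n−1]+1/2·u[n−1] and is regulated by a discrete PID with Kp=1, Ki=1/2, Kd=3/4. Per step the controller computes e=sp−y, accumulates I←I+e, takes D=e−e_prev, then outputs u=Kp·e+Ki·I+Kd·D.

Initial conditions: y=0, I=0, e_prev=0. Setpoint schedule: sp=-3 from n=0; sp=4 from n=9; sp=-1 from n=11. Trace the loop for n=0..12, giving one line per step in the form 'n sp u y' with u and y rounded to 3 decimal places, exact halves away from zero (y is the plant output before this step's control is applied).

(exact arithmetic carried between steps; '≈' marks a value shown rounded to 6 d.p. or computed from one; I and e_prev carry over from the previous line; the table rounds u and y to 3 d.p., halves away from zero)
n=0: y=0, sp=-3, e=sp−y=-3; I=-3, D=e−e_prev=-3; u=1·(-3)+1/2·(-3)+3/4·(-3)=-6.75; next y=3/5·0+1/2·(-6.75)=-3.375
n=1: y=-3.375, sp=-3, e=sp−y=0.375; I=-2.625, D=e−e_prev=3.375; u=1·0.375+1/2·(-2.625)+3/4·3.375=1.59375; next y=3/5·(-3.375)+1/2·1.59375=-1.228125
n=2: y=-1.228125, sp=-3, e=sp−y=-1.771875; I=-4.396875, D=e−e_prev=-2.146875; u=1·(-1.771875)+1/2·(-4.396875)+3/4·(-2.146875)≈-5.580469; next y=3/5·(-1.228125)+1/2·(-5.580469)≈-3.527109
n=3: y≈-3.527109, sp=-3, e=sp−y≈0.527109; I≈-3.869766, D=e−e_prev≈2.298984; u=1·0.527109+1/2·(-3.869766)+3/4·2.298984≈0.316465; next y=3/5·(-3.527109)+1/2·0.316465≈-1.958033
n=4: y≈-1.958033, sp=-3, e=sp−y≈-1.041967; I≈-4.911732, D=e−e_prev≈-1.569076; u=1·(-1.041967)+1/2·(-4.911732)+3/4·(-1.569076)≈-4.674640; next y=3/5·(-1.958033)+1/2·(-4.674640)≈-3.512140
n=5: y≈-3.512140, sp=-3, e=sp−y≈0.512140; I≈-4.399592, D=e−e_prev≈1.554107; u=1·0.512140+1/2·(-4.399592)+3/4·1.554107≈-0.522076; next y=3/5·(-3.512140)+1/2·(-0.522076)≈-2.368322
n=6: y≈-2.368322, sp=-3, e=sp−y≈-0.631678; I≈-5.031270, D=e−e_prev≈-1.143818; u=1·(-0.631678)+1/2·(-5.031270)+3/4·(-1.143818)≈-4.005177; next y=3/5·(-2.368322)+1/2·(-4.005177)≈-3.423582
n=7: y≈-3.423582, sp=-3, e=sp−y≈0.423582; I≈-4.607689, D=e−e_prev≈1.055259; u=1·0.423582+1/2·(-4.607689)+3/4·1.055259≈-1.088818; next y=3/5·(-3.423582)+1/2·(-1.088818)≈-2.598558
n=8: y≈-2.598558, sp=-3, e=sp−y≈-0.401442; I≈-5.009131, D=e−e_prev≈-0.825023; u=1·(-0.401442)+1/2·(-5.009131)+3/4·(-0.825023)≈-3.524775; next y=3/5·(-2.598558)+1/2·(-3.524775)≈-3.321522
n=9: y≈-3.321522, sp=4, e=sp−y≈7.321522; I≈2.312392, D=e−e_prev≈7.722964; u=1·7.321522+1/2·2.312392+3/4·7.722964≈14.269941; next y=3/5·(-3.321522)+1/2·14.269941≈5.142057
n=10: y≈5.142057, sp=4, e=sp−y≈-1.142057; I≈1.170334, D=e−e_prev≈-8.463580; u=1·(-1.142057)+1/2·1.170334+3/4·(-8.463580)≈-6.904575; next y=3/5·5.142057+1/2·(-6.904575)≈-0.367053
n=11: y≈-0.367053, sp=-1, e=sp−y≈-0.632947; I≈0.537387, D=e−e_prev≈0.509110; u=1·(-0.632947)+1/2·0.537387+3/4·0.509110≈0.017579; next y=3/5·(-0.367053)+1/2·0.017579≈-0.211442
n=12: y≈-0.211442, sp=-1, e=sp−y≈-0.788558; I≈-0.251171, D=e−e_prev≈-0.155611; u=1·(-0.788558)+1/2·(-0.251171)+3/4·(-0.155611)≈-1.030851; next y=3/5·(-0.211442)+1/2·(-1.030851)≈-0.642291

0 -3 -6.750 0.000
1 -3 1.594 -3.375
2 -3 -5.580 -1.228
3 -3 0.316 -3.527
4 -3 -4.675 -1.958
5 -3 -0.522 -3.512
6 -3 -4.005 -2.368
7 -3 -1.089 -3.424
8 -3 -3.525 -2.599
9 4 14.270 -3.322
10 4 -6.905 5.142
11 -1 0.018 -0.367
12 -1 -1.031 -0.211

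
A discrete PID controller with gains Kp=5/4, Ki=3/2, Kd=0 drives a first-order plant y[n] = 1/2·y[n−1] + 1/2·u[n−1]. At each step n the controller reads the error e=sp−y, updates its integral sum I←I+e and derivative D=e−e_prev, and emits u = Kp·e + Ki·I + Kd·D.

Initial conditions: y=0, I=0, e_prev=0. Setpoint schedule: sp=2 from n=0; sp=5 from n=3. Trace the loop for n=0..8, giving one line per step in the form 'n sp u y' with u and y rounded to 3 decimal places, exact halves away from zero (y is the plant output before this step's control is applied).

0 2 5.500 0.000
1 2 0.938 2.750
2 2 2.305 1.844
3 5 10.155 2.074
4 5 3.432 6.115
5 5 5.448 4.774
6 5 4.860 5.111
7 5 5.039 4.986
8 5 4.987 5.012

(exact arithmetic carried between steps; '≈' marks a value shown rounded to 6 d.p. or computed from one; I and e_prev carry over from the previous line; the table rounds u and y to 3 d.p., halves away from zero)
n=0: y=0, sp=2, e=sp−y=2; I=2, D=e−e_prev=2; u=5/4·2+3/2·2+0·2=5.5; next y=1/2·0+1/2·5.5=2.75
n=1: y=2.75, sp=2, e=sp−y=-0.75; I=1.25, D=e−e_prev=-2.75; u=5/4·(-0.75)+3/2·1.25+0·(-2.75)=0.9375; next y=1/2·2.75+1/2·0.9375=1.84375
n=2: y=1.84375, sp=2, e=sp−y=0.15625; I=1.40625, D=e−e_prev=0.90625; u=5/4·0.15625+3/2·1.40625+0·0.90625≈2.304688; next y=1/2·1.84375+1/2·2.304688≈2.074219
n=3: y≈2.074219, sp=5, e=sp−y≈2.925781; I≈4.332031, D=e−e_prev≈2.769531; u=5/4·2.925781+3/2·4.332031+0·2.769531≈10.155273; next y=1/2·2.074219+1/2·10.155273≈6.114746
n=4: y≈6.114746, sp=5, e=sp−y≈-1.114746; I≈3.217285, D=e−e_prev≈-4.040527; u=5/4·(-1.114746)+3/2·3.217285+0·(-4.040527)≈3.432495; next y=1/2·6.114746+1/2·3.432495≈4.773621
n=5: y≈4.773621, sp=5, e=sp−y≈0.226379; I≈3.443665, D=e−e_prev≈1.341125; u=5/4·0.226379+3/2·3.443665+0·1.341125≈5.448471; next y=1/2·4.773621+1/2·5.448471≈5.111046
n=6: y≈5.111046, sp=5, e=sp−y≈-0.111046; I≈3.332619, D=e−e_prev≈-0.337425; u=5/4·(-0.111046)+3/2·3.332619+0·(-0.337425)≈4.860121; next y=1/2·5.111046+1/2·4.860121≈4.985583
n=7: y≈4.985583, sp=5, e=sp−y≈0.014417; I≈3.347035, D=e−e_prev≈0.125463; u=5/4·0.014417+3/2·3.347035+0·0.125463≈5.038574; next y=1/2·4.985583+1/2·5.038574≈5.012079
n=8: y≈5.012079, sp=5, e=sp−y≈-0.012079; I≈3.334957, D=e−e_prev≈-0.026495; u=5/4·(-0.012079)+3/2·3.334957+0·(-0.026495)≈4.987337; next y=1/2·5.012079+1/2·4.987337≈4.999708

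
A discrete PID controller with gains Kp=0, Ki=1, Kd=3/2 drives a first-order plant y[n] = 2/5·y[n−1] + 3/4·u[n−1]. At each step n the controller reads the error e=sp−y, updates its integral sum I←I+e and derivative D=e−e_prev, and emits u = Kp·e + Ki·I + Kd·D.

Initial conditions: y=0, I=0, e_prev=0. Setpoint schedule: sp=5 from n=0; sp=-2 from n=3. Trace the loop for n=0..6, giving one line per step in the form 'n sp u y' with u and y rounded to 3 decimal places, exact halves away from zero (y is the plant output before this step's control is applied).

(exact arithmetic carried between steps; '≈' marks a value shown rounded to 6 d.p. or computed from one; I and e_prev carry over from the previous line; the table rounds u and y to 3 d.p., halves away from zero)
n=0: y=0, sp=5, e=sp−y=5; I=5, D=e−e_prev=5; u=0·5+1·5+3/2·5=12.5; next y=2/5·0+3/4·12.5=9.375
n=1: y=9.375, sp=5, e=sp−y=-4.375; I=0.625, D=e−e_prev=-9.375; u=0·(-4.375)+1·0.625+3/2·(-9.375)=-13.4375; next y=2/5·9.375+3/4·(-13.4375)=-6.328125
n=2: y=-6.328125, sp=5, e=sp−y=11.328125; I=11.953125, D=e−e_prev=15.703125; u=0·11.328125+1·11.953125+3/2·15.703125≈35.507813; next y=2/5·(-6.328125)+3/4·35.507813≈24.099609
n=3: y≈24.099609, sp=-2, e=sp−y≈-26.099609; I≈-14.146484, D=e−e_prev≈-37.427734; u=0·(-26.099609)+1·(-14.146484)+3/2·(-37.427734)≈-70.288086; next y=2/5·24.099609+3/4·(-70.288086)≈-43.076221
n=4: y≈-43.076221, sp=-2, e=sp−y≈41.076221; I≈26.929736, D=e−e_prev≈67.175830; u=0·41.076221+1·26.929736+3/2·67.175830≈127.693481; next y=2/5·(-43.076221)+3/4·127.693481≈78.539623
n=5: y≈78.539623, sp=-2, e=sp−y≈-80.539623; I≈-53.609886, D=e−e_prev≈-121.615844; u=0·(-80.539623)+1·(-53.609886)+3/2·(-121.615844)≈-236.033652; next y=2/5·78.539623+3/4·(-236.033652)≈-145.609390
n=6: y≈-145.609390, sp=-2, e=sp−y≈143.609390; I≈89.999503, D=e−e_prev≈224.149012; u=0·143.609390+1·89.999503+3/2·224.149012≈426.223022; next y=2/5·(-145.609390)+3/4·426.223022≈261.423511

0 5 12.500 0.000
1 5 -13.438 9.375
2 5 35.508 -6.328
3 -2 -70.288 24.100
4 -2 127.693 -43.076
5 -2 -236.034 78.540
6 -2 426.223 -145.609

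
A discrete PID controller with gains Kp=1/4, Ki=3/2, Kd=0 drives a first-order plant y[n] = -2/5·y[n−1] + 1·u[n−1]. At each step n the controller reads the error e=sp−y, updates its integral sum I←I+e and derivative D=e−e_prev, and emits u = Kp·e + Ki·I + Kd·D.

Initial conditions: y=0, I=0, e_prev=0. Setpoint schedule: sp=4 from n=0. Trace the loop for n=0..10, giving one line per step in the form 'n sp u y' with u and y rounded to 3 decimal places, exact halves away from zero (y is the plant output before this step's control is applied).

0 4 7.000 0.000
1 4 0.750 7.000
2 4 12.088 -2.050
3 4 -5.013 12.908
4 4 22.022 -10.176
5 4 -20.184 26.092
6 4 45.926 -30.621
7 4 -57.534 58.174
8 4 104.416 -80.804
9 4 -149.075 136.737
10 4 247.707 -203.770

(exact arithmetic carried between steps; '≈' marks a value shown rounded to 6 d.p. or computed from one; I and e_prev carry over from the previous line; the table rounds u and y to 3 d.p., halves away from zero)
n=0: y=0, sp=4, e=sp−y=4; I=4, D=e−e_prev=4; u=1/4·4+3/2·4+0·4=7; next y=-2/5·0+1·7=7
n=1: y=7, sp=4, e=sp−y=-3; I=1, D=e−e_prev=-7; u=1/4·(-3)+3/2·1+0·(-7)=0.75; next y=-2/5·7+1·0.75=-2.05
n=2: y=-2.05, sp=4, e=sp−y=6.05; I=7.05, D=e−e_prev=9.05; u=1/4·6.05+3/2·7.05+0·9.05=12.0875; next y=-2/5·(-2.05)+1·12.0875=12.9075
n=3: y=12.9075, sp=4, e=sp−y=-8.9075; I=-1.8575, D=e−e_prev=-14.9575; u=1/4·(-8.9075)+3/2·(-1.8575)+0·(-14.9575)=-5.013125; next y=-2/5·12.9075+1·(-5.013125)=-10.176125
n=4: y=-10.176125, sp=4, e=sp−y=14.176125; I=12.318625, D=e−e_prev=23.083625; u=1/4·14.176125+3/2·12.318625+0·23.083625≈22.021969; next y=-2/5·(-10.176125)+1·22.021969≈26.092419
n=5: y≈26.092419, sp=4, e=sp−y≈-22.092419; I≈-9.773794, D=e−e_prev≈-36.268544; u=1/4·(-22.092419)+3/2·(-9.773794)+0·(-36.268544)≈-20.183795; next y=-2/5·26.092419+1·(-20.183795)≈-30.620763
n=6: y≈-30.620763, sp=4, e=sp−y≈34.620763; I≈24.846969, D=e−e_prev≈56.713182; u=1/4·34.620763+3/2·24.846969+0·56.713182≈45.925644; next y=-2/5·(-30.620763)+1·45.925644≈58.173949
n=7: y≈58.173949, sp=4, e=sp−y≈-54.173949; I≈-29.326980, D=e−e_prev≈-88.794712; u=1/4·(-54.173949)+3/2·(-29.326980)+0·(-88.794712)≈-57.533958; next y=-2/5·58.173949+1·(-57.533958)≈-80.803538
n=8: y≈-80.803538, sp=4, e=sp−y≈84.803538; I≈55.476557, D=e−e_prev≈138.977487; u=1/4·84.803538+3/2·55.476557+0·138.977487≈104.415720; next y=-2/5·(-80.803538)+1·104.415720≈136.737135
n=9: y≈136.737135, sp=4, e=sp−y≈-132.737135; I≈-77.260578, D=e−e_prev≈-217.540673; u=1/4·(-132.737135)+3/2·(-77.260578)+0·(-217.540673)≈-149.075151; next y=-2/5·136.737135+1·(-149.075151)≈-203.770005
n=10: y≈-203.770005, sp=4, e=sp−y≈207.770005; I≈130.509427, D=e−e_prev≈340.507141; u=1/4·207.770005+3/2·130.509427+0·340.507141≈247.706642; next y=-2/5·(-203.770005)+1·247.706642≈329.214644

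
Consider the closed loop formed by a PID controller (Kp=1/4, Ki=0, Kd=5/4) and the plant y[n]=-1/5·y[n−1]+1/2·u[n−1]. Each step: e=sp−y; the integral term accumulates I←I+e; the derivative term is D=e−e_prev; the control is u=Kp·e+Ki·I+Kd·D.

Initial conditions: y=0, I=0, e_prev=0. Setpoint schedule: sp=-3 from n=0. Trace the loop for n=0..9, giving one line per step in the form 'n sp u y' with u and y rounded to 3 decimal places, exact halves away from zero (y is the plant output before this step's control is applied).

0 -3 -4.500 0.000
1 -3 2.625 -2.250
2 -3 -6.206 1.763
3 -3 6.637 -3.456
4 -3 -11.084 4.009
5 -3 13.777 -6.344
6 -3 -20.916 8.157
7 -3 27.581 -12.089
8 -3 -40.174 16.208
9 -3 54.503 -23.329

(exact arithmetic carried between steps; '≈' marks a value shown rounded to 6 d.p. or computed from one; I and e_prev carry over from the previous line; the table rounds u and y to 3 d.p., halves away from zero)
n=0: y=0, sp=-3, e=sp−y=-3; I=-3, D=e−e_prev=-3; u=1/4·(-3)+0·(-3)+5/4·(-3)=-4.5; next y=-1/5·0+1/2·(-4.5)=-2.25
n=1: y=-2.25, sp=-3, e=sp−y=-0.75; I=-3.75, D=e−e_prev=2.25; u=1/4·(-0.75)+0·(-3.75)+5/4·2.25=2.625; next y=-1/5·(-2.25)+1/2·2.625=1.7625
n=2: y=1.7625, sp=-3, e=sp−y=-4.7625; I=-8.5125, D=e−e_prev=-4.0125; u=1/4·(-4.7625)+0·(-8.5125)+5/4·(-4.0125)=-6.20625; next y=-1/5·1.7625+1/2·(-6.20625)=-3.455625
n=3: y=-3.455625, sp=-3, e=sp−y=0.455625; I=-8.056875, D=e−e_prev=5.218125; u=1/4·0.455625+0·(-8.056875)+5/4·5.218125≈6.636563; next y=-1/5·(-3.455625)+1/2·6.636563≈4.009406
n=4: y≈4.009406, sp=-3, e=sp−y≈-7.009406; I≈-15.066281, D=e−e_prev≈-7.465031; u=1/4·(-7.009406)+0·(-15.066281)+5/4·(-7.465031)≈-11.083641; next y=-1/5·4.009406+1/2·(-11.083641)≈-6.343702
n=5: y≈-6.343702, sp=-3, e=sp−y≈3.343702; I≈-11.722580, D=e−e_prev≈10.353108; u=1/4·3.343702+0·(-11.722580)+5/4·10.353108≈13.777310; next y=-1/5·(-6.343702)+1/2·13.777310≈8.157395
n=6: y≈8.157395, sp=-3, e=sp−y≈-11.157395; I≈-22.879975, D=e−e_prev≈-14.501097; u=1/4·(-11.157395)+0·(-22.879975)+5/4·(-14.501097)≈-20.915720; next y=-1/5·8.157395+1/2·(-20.915720)≈-12.089339
n=7: y≈-12.089339, sp=-3, e=sp−y≈9.089339; I≈-13.790636, D=e−e_prev≈20.246734; u=1/4·9.089339+0·(-13.790636)+5/4·20.246734≈27.580753; next y=-1/5·(-12.089339)+1/2·27.580753≈16.208244
n=8: y≈16.208244, sp=-3, e=sp−y≈-19.208244; I≈-32.998880, D=e−e_prev≈-28.297583; u=1/4·(-19.208244)+0·(-32.998880)+5/4·(-28.297583)≈-40.174040; next y=-1/5·16.208244+1/2·(-40.174040)≈-23.328669
n=9: y≈-23.328669, sp=-3, e=sp−y≈20.328669; I≈-12.670211, D=e−e_prev≈39.536913; u=1/4·20.328669+0·(-12.670211)+5/4·39.536913≈54.503309; next y=-1/5·(-23.328669)+1/2·54.503309≈31.917388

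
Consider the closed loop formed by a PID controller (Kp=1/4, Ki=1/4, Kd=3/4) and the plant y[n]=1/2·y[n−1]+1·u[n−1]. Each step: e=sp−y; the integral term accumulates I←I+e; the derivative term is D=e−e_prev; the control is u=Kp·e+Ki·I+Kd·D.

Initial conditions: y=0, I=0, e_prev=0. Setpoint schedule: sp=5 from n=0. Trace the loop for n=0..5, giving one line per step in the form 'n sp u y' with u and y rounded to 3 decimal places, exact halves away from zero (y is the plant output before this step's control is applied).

0 5 6.250 0.000
1 5 -4.063 6.250
2 5 9.297 -0.938
3 5 -6.816 8.828
4 5 13.589 -2.402
5 5 -11.471 12.388

(exact arithmetic carried between steps; '≈' marks a value shown rounded to 6 d.p. or computed from one; I and e_prev carry over from the previous line; the table rounds u and y to 3 d.p., halves away from zero)
n=0: y=0, sp=5, e=sp−y=5; I=5, D=e−e_prev=5; u=1/4·5+1/4·5+3/4·5=6.25; next y=1/2·0+1·6.25=6.25
n=1: y=6.25, sp=5, e=sp−y=-1.25; I=3.75, D=e−e_prev=-6.25; u=1/4·(-1.25)+1/4·3.75+3/4·(-6.25)=-4.0625; next y=1/2·6.25+1·(-4.0625)=-0.9375
n=2: y=-0.9375, sp=5, e=sp−y=5.9375; I=9.6875, D=e−e_prev=7.1875; u=1/4·5.9375+1/4·9.6875+3/4·7.1875=9.296875; next y=1/2·(-0.9375)+1·9.296875=8.828125
n=3: y=8.828125, sp=5, e=sp−y=-3.828125; I=5.859375, D=e−e_prev=-9.765625; u=1/4·(-3.828125)+1/4·5.859375+3/4·(-9.765625)≈-6.816406; next y=1/2·8.828125+1·(-6.816406)≈-2.402344
n=4: y≈-2.402344, sp=5, e=sp−y≈7.402344; I≈13.261719, D=e−e_prev≈11.230469; u=1/4·7.402344+1/4·13.261719+3/4·11.230469≈13.588867; next y=1/2·(-2.402344)+1·13.588867≈12.387695
n=5: y≈12.387695, sp=5, e=sp−y≈-7.387695; I≈5.874023, D=e−e_prev≈-14.790039; u=1/4·(-7.387695)+1/4·5.874023+3/4·(-14.790039)≈-11.470947; next y=1/2·12.387695+1·(-11.470947)≈-5.277100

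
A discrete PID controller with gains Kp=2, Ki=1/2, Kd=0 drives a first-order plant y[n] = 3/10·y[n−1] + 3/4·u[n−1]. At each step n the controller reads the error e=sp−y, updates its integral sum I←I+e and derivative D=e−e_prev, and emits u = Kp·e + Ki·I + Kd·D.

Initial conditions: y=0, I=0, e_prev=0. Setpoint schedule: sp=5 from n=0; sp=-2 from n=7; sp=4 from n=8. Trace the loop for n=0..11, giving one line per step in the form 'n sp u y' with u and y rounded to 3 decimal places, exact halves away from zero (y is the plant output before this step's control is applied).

(exact arithmetic carried between steps; '≈' marks a value shown rounded to 6 d.p. or computed from one; I and e_prev carry over from the previous line; the table rounds u and y to 3 d.p., halves away from zero)
n=0: y=0, sp=5, e=sp−y=5; I=5, D=e−e_prev=5; u=2·5+1/2·5+0·5=12.5; next y=3/10·0+3/4·12.5=9.375
n=1: y=9.375, sp=5, e=sp−y=-4.375; I=0.625, D=e−e_prev=-9.375; u=2·(-4.375)+1/2·0.625+0·(-9.375)=-8.4375; next y=3/10·9.375+3/4·(-8.4375)=-3.515625
n=2: y=-3.515625, sp=5, e=sp−y=8.515625; I=9.140625, D=e−e_prev=12.890625; u=2·8.515625+1/2·9.140625+0·12.890625≈21.601563; next y=3/10·(-3.515625)+3/4·21.601563≈15.146484
n=3: y≈15.146484, sp=5, e=sp−y≈-10.146484; I≈-1.005859, D=e−e_prev≈-18.662109; u=2·(-10.146484)+1/2·(-1.005859)+0·(-18.662109)≈-20.795898; next y=3/10·15.146484+3/4·(-20.795898)≈-11.052979
n=4: y≈-11.052979, sp=5, e=sp−y≈16.052979; I≈15.047119, D=e−e_prev≈26.199463; u=2·16.052979+1/2·15.047119+0·26.199463≈39.629517; next y=3/10·(-11.052979)+3/4·39.629517≈26.406244
n=5: y≈26.406244, sp=5, e=sp−y≈-21.406244; I≈-6.359125, D=e−e_prev≈-37.459222; u=2·(-21.406244)+1/2·(-6.359125)+0·(-37.459222)≈-45.992050; next y=3/10·26.406244+3/4·(-45.992050)≈-26.572164
n=6: y≈-26.572164, sp=5, e=sp−y≈31.572164; I≈25.213040, D=e−e_prev≈52.978408; u=2·31.572164+1/2·25.213040+0·52.978408≈75.750849; next y=3/10·(-26.572164)+3/4·75.750849≈48.841487
n=7: y≈48.841487, sp=-2, e=sp−y≈-50.841487; I≈-25.628448, D=e−e_prev≈-82.413652; u=2·(-50.841487)+1/2·(-25.628448)+0·(-82.413652)≈-114.497198; next y=3/10·48.841487+3/4·(-114.497198)≈-71.220453
n=8: y≈-71.220453, sp=4, e=sp−y≈75.220453; I≈49.592005, D=e−e_prev≈126.061940; u=2·75.220453+1/2·49.592005+0·126.061940≈175.236908; next y=3/10·(-71.220453)+3/4·175.236908≈110.061545
n=9: y≈110.061545, sp=4, e=sp−y≈-106.061545; I≈-56.469540, D=e−e_prev≈-181.281997; u=2·(-106.061545)+1/2·(-56.469540)+0·(-181.281997)≈-240.357860; next y=3/10·110.061545+3/4·(-240.357860)≈-147.249931
n=10: y≈-147.249931, sp=4, e=sp−y≈151.249931; I≈94.780391, D=e−e_prev≈257.311476; u=2·151.249931+1/2·94.780391+0·257.311476≈349.890058; next y=3/10·(-147.249931)+3/4·349.890058≈218.242564
n=11: y≈218.242564, sp=4, e=sp−y≈-214.242564; I≈-119.462173, D=e−e_prev≈-365.492496; u=2·(-214.242564)+1/2·(-119.462173)+0·(-365.492496)≈-488.216215; next y=3/10·218.242564+3/4·(-488.216215)≈-300.689392

0 5 12.500 0.000
1 5 -8.438 9.375
2 5 21.602 -3.516
3 5 -20.796 15.146
4 5 39.630 -11.053
5 5 -45.992 26.406
6 5 75.751 -26.572
7 -2 -114.497 48.841
8 4 175.237 -71.220
9 4 -240.358 110.062
10 4 349.890 -147.250
11 4 -488.216 218.243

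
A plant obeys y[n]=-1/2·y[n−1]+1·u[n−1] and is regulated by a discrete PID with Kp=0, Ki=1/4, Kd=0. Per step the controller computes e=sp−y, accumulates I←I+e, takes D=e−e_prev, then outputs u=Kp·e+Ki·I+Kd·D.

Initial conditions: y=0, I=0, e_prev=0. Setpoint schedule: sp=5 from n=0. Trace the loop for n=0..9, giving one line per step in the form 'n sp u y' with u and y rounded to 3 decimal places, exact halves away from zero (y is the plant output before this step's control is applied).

(exact arithmetic carried between steps; '≈' marks a value shown rounded to 6 d.p. or computed from one; I and e_prev carry over from the previous line; the table rounds u and y to 3 d.p., halves away from zero)
n=0: y=0, sp=5, e=sp−y=5; I=5, D=e−e_prev=5; u=0·5+1/4·5+0·5=1.25; next y=-1/2·0+1·1.25=1.25
n=1: y=1.25, sp=5, e=sp−y=3.75; I=8.75, D=e−e_prev=-1.25; u=0·3.75+1/4·8.75+0·(-1.25)=2.1875; next y=-1/2·1.25+1·2.1875=1.5625
n=2: y=1.5625, sp=5, e=sp−y=3.4375; I=12.1875, D=e−e_prev=-0.3125; u=0·3.4375+1/4·12.1875+0·(-0.3125)=3.046875; next y=-1/2·1.5625+1·3.046875=2.265625
n=3: y=2.265625, sp=5, e=sp−y=2.734375; I=14.921875, D=e−e_prev=-0.703125; u=0·2.734375+1/4·14.921875+0·(-0.703125)≈3.730469; next y=-1/2·2.265625+1·3.730469≈2.597656
n=4: y≈2.597656, sp=5, e=sp−y≈2.402344; I≈17.324219, D=e−e_prev≈-0.332031; u=0·2.402344+1/4·17.324219+0·(-0.332031)≈4.331055; next y=-1/2·2.597656+1·4.331055≈3.032227
n=5: y≈3.032227, sp=5, e=sp−y≈1.967773; I≈19.291992, D=e−e_prev≈-0.434570; u=0·1.967773+1/4·19.291992+0·(-0.434570)≈4.822998; next y=-1/2·3.032227+1·4.822998≈3.306885
n=6: y≈3.306885, sp=5, e=sp−y≈1.693115; I≈20.985107, D=e−e_prev≈-0.274658; u=0·1.693115+1/4·20.985107+0·(-0.274658)≈5.246277; next y=-1/2·3.306885+1·5.246277≈3.592834
n=7: y≈3.592834, sp=5, e=sp−y≈1.407166; I≈22.392273, D=e−e_prev≈-0.285950; u=0·1.407166+1/4·22.392273+0·(-0.285950)≈5.598068; next y=-1/2·3.592834+1·5.598068≈3.801651
n=8: y≈3.801651, sp=5, e=sp−y≈1.198349; I≈23.590622, D=e−e_prev≈-0.208817; u=0·1.198349+1/4·23.590622+0·(-0.208817)≈5.897655; next y=-1/2·3.801651+1·5.897655≈3.996830
n=9: y≈3.996830, sp=5, e=sp−y≈1.003170; I≈24.593792, D=e−e_prev≈-0.195179; u=0·1.003170+1/4·24.593792+0·(-0.195179)≈6.148448; next y=-1/2·3.996830+1·6.148448≈4.150033

0 5 1.250 0.000
1 5 2.188 1.250
2 5 3.047 1.563
3 5 3.730 2.266
4 5 4.331 2.598
5 5 4.823 3.032
6 5 5.246 3.307
7 5 5.598 3.593
8 5 5.898 3.802
9 5 6.148 3.997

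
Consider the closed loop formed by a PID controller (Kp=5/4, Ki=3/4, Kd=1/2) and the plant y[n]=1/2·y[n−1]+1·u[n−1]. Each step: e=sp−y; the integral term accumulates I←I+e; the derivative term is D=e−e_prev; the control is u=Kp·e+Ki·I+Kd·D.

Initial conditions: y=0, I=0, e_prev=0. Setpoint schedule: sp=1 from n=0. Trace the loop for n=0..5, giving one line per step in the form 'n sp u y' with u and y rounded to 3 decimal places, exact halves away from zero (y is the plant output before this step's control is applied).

(exact arithmetic carried between steps; '≈' marks a value shown rounded to 6 d.p. or computed from one; I and e_prev carry over from the previous line; the table rounds u and y to 3 d.p., halves away from zero)
n=0: y=0, sp=1, e=sp−y=1; I=1, D=e−e_prev=1; u=5/4·1+3/4·1+1/2·1=2.5; next y=1/2·0+1·2.5=2.5
n=1: y=2.5, sp=1, e=sp−y=-1.5; I=-0.5, D=e−e_prev=-2.5; u=5/4·(-1.5)+3/4·(-0.5)+1/2·(-2.5)=-3.5; next y=1/2·2.5+1·(-3.5)=-2.25
n=2: y=-2.25, sp=1, e=sp−y=3.25; I=2.75, D=e−e_prev=4.75; u=5/4·3.25+3/4·2.75+1/2·4.75=8.5; next y=1/2·(-2.25)+1·8.5=7.375
n=3: y=7.375, sp=1, e=sp−y=-6.375; I=-3.625, D=e−e_prev=-9.625; u=5/4·(-6.375)+3/4·(-3.625)+1/2·(-9.625)=-15.5; next y=1/2·7.375+1·(-15.5)=-11.8125
n=4: y=-11.8125, sp=1, e=sp−y=12.8125; I=9.1875, D=e−e_prev=19.1875; u=5/4·12.8125+3/4·9.1875+1/2·19.1875=32.5; next y=1/2·(-11.8125)+1·32.5=26.59375
n=5: y=26.59375, sp=1, e=sp−y=-25.59375; I=-16.40625, D=e−e_prev=-38.40625; u=5/4·(-25.59375)+3/4·(-16.40625)+1/2·(-38.40625)=-63.5; next y=1/2·26.59375+1·(-63.5)=-50.203125

0 1 2.500 0.000
1 1 -3.500 2.500
2 1 8.500 -2.250
3 1 -15.500 7.375
4 1 32.500 -11.813
5 1 -63.500 26.594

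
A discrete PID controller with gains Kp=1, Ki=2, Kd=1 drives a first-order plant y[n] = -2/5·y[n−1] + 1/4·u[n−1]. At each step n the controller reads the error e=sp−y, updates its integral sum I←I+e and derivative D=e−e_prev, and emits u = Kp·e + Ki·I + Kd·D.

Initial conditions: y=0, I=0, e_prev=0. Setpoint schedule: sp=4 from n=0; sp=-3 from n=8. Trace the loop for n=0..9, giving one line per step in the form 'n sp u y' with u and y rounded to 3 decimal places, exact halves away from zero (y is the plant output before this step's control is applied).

0 4 16.000 0.000
1 4 4.000 4.000
2 4 26.400 -0.600
3 4 1.240 6.840
4 4 40.064 -2.426
5 4 -10.000 10.986
6 4 60.963 -6.894
7 4 -34.701 17.999
8 -3 69.688 -15.875
9 -3 -90.022 23.772

(exact arithmetic carried between steps; '≈' marks a value shown rounded to 6 d.p. or computed from one; I and e_prev carry over from the previous line; the table rounds u and y to 3 d.p., halves away from zero)
n=0: y=0, sp=4, e=sp−y=4; I=4, D=e−e_prev=4; u=1·4+2·4+1·4=16; next y=-2/5·0+1/4·16=4
n=1: y=4, sp=4, e=sp−y=0; I=4, D=e−e_prev=-4; u=1·0+2·4+1·(-4)=4; next y=-2/5·4+1/4·4=-0.6
n=2: y=-0.6, sp=4, e=sp−y=4.6; I=8.6, D=e−e_prev=4.6; u=1·4.6+2·8.6+1·4.6=26.4; next y=-2/5·(-0.6)+1/4·26.4=6.84
n=3: y=6.84, sp=4, e=sp−y=-2.84; I=5.76, D=e−e_prev=-7.44; u=1·(-2.84)+2·5.76+1·(-7.44)=1.24; next y=-2/5·6.84+1/4·1.24=-2.426
n=4: y=-2.426, sp=4, e=sp−y=6.426; I=12.186, D=e−e_prev=9.266; u=1·6.426+2·12.186+1·9.266=40.064; next y=-2/5·(-2.426)+1/4·40.064=10.9864
n=5: y=10.9864, sp=4, e=sp−y=-6.9864; I=5.1996, D=e−e_prev=-13.4124; u=1·(-6.9864)+2·5.1996+1·(-13.4124)=-9.9996; next y=-2/5·10.9864+1/4·(-9.9996)=-6.89446
n=6: y=-6.89446, sp=4, e=sp−y=10.89446; I=16.09406, D=e−e_prev=17.88086; u=1·10.89446+2·16.09406+1·17.88086=60.96344; next y=-2/5·(-6.89446)+1/4·60.96344=17.998644
n=7: y=17.998644, sp=4, e=sp−y=-13.998644; I=2.095416, D=e−e_prev=-24.893104; u=1·(-13.998644)+2·2.095416+1·(-24.893104)=-34.700916; next y=-2/5·17.998644+1/4·(-34.700916)≈-15.874687
n=8: y≈-15.874687, sp=-3, e=sp−y≈12.874687; I≈14.970103, D=e−e_prev≈26.873331; u=1·12.874687+2·14.970103+1·26.873331≈69.688222; next y=-2/5·(-15.874687)+1/4·69.688222≈23.771930
n=9: y≈23.771930, sp=-3, e=sp−y≈-26.771930; I≈-11.801828, D=e−e_prev≈-39.646617; u=1·(-26.771930)+2·(-11.801828)+1·(-39.646617)≈-90.022202; next y=-2/5·23.771930+1/4·(-90.022202)≈-32.014323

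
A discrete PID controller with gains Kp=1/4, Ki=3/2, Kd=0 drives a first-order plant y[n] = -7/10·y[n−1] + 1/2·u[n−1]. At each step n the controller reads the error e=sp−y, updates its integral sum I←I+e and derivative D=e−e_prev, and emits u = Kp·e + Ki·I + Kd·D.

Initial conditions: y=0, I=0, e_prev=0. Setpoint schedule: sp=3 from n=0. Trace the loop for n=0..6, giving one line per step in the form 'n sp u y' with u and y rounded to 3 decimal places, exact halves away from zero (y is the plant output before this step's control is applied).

0 3 5.250 0.000
1 3 5.156 2.625
2 3 9.016 0.741
3 3 6.719 3.990
4 3 11.225 0.567
5 3 6.739 5.216
6 3 13.035 -0.281

(exact arithmetic carried between steps; '≈' marks a value shown rounded to 6 d.p. or computed from one; I and e_prev carry over from the previous line; the table rounds u and y to 3 d.p., halves away from zero)
n=0: y=0, sp=3, e=sp−y=3; I=3, D=e−e_prev=3; u=1/4·3+3/2·3+0·3=5.25; next y=-7/10·0+1/2·5.25=2.625
n=1: y=2.625, sp=3, e=sp−y=0.375; I=3.375, D=e−e_prev=-2.625; u=1/4·0.375+3/2·3.375+0·(-2.625)=5.15625; next y=-7/10·2.625+1/2·5.15625=0.740625
n=2: y=0.740625, sp=3, e=sp−y=2.259375; I=5.634375, D=e−e_prev=1.884375; u=1/4·2.259375+3/2·5.634375+0·1.884375≈9.016406; next y=-7/10·0.740625+1/2·9.016406≈3.989766
n=3: y≈3.989766, sp=3, e=sp−y≈-0.989766; I≈4.644609, D=e−e_prev≈-3.249141; u=1/4·(-0.989766)+3/2·4.644609+0·(-3.249141)≈6.719473; next y=-7/10·3.989766+1/2·6.719473≈0.566900
n=4: y≈0.566900, sp=3, e=sp−y≈2.433100; I≈7.077709, D=e−e_prev≈3.422865; u=1/4·2.433100+3/2·7.077709+0·3.422865≈11.224838; next y=-7/10·0.566900+1/2·11.224838≈5.215589
n=5: y≈5.215589, sp=3, e=sp−y≈-2.215589; I≈4.862120, D=e−e_prev≈-4.648689; u=1/4·(-2.215589)+3/2·4.862120+0·(-4.648689)≈6.739283; next y=-7/10·5.215589+1/2·6.739283≈-0.281271
n=6: y≈-0.281271, sp=3, e=sp−y≈3.281271; I≈8.143391, D=e−e_prev≈5.496860; u=1/4·3.281271+3/2·8.143391+0·5.496860≈13.035404; next y=-7/10·(-0.281271)+1/2·13.035404≈6.714592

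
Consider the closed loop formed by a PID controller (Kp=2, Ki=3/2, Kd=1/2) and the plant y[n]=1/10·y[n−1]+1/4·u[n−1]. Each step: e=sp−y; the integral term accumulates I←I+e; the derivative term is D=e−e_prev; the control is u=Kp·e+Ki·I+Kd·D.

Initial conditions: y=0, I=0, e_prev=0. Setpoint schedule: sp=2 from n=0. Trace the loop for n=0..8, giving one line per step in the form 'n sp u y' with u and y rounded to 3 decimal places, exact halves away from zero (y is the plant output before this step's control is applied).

0 2 8.000 0.000
1 2 2.000 2.000
2 2 8.200 0.700
3 2 3.820 2.120
4 2 8.162 1.167
5 2 4.974 2.157
6 2 8.025 1.459
7 2 5.716 2.152
8 2 7.866 1.644

(exact arithmetic carried between steps; '≈' marks a value shown rounded to 6 d.p. or computed from one; I and e_prev carry over from the previous line; the table rounds u and y to 3 d.p., halves away from zero)
n=0: y=0, sp=2, e=sp−y=2; I=2, D=e−e_prev=2; u=2·2+3/2·2+1/2·2=8; next y=1/10·0+1/4·8=2
n=1: y=2, sp=2, e=sp−y=0; I=2, D=e−e_prev=-2; u=2·0+3/2·2+1/2·(-2)=2; next y=1/10·2+1/4·2=0.7
n=2: y=0.7, sp=2, e=sp−y=1.3; I=3.3, D=e−e_prev=1.3; u=2·1.3+3/2·3.3+1/2·1.3=8.2; next y=1/10·0.7+1/4·8.2=2.12
n=3: y=2.12, sp=2, e=sp−y=-0.12; I=3.18, D=e−e_prev=-1.42; u=2·(-0.12)+3/2·3.18+1/2·(-1.42)=3.82; next y=1/10·2.12+1/4·3.82=1.167
n=4: y=1.167, sp=2, e=sp−y=0.833; I=4.013, D=e−e_prev=0.953; u=2·0.833+3/2·4.013+1/2·0.953=8.162; next y=1/10·1.167+1/4·8.162=2.1572
n=5: y=2.1572, sp=2, e=sp−y=-0.1572; I=3.8558, D=e−e_prev=-0.9902; u=2·(-0.1572)+3/2·3.8558+1/2·(-0.9902)=4.9742; next y=1/10·2.1572+1/4·4.9742=1.45927
n=6: y=1.45927, sp=2, e=sp−y=0.54073; I=4.39653, D=e−e_prev=0.69793; u=2·0.54073+3/2·4.39653+1/2·0.69793=8.02522; next y=1/10·1.45927+1/4·8.02522=2.152232
n=7: y=2.152232, sp=2, e=sp−y=-0.152232; I=4.244298, D=e−e_prev=-0.692962; u=2·(-0.152232)+3/2·4.244298+1/2·(-0.692962)=5.715502; next y=1/10·2.152232+1/4·5.715502≈1.644099
n=8: y≈1.644099, sp=2, e=sp−y≈0.355901; I≈4.600199, D=e−e_prev≈0.508133; u=2·0.355901+3/2·4.600199+1/2·0.508133≈7.866168; next y=1/10·1.644099+1/4·7.866168≈2.130952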